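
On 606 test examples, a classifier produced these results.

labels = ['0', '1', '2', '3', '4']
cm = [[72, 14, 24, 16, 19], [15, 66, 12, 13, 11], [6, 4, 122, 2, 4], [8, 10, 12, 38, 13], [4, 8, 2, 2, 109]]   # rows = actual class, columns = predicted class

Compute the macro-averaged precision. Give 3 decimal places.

0.655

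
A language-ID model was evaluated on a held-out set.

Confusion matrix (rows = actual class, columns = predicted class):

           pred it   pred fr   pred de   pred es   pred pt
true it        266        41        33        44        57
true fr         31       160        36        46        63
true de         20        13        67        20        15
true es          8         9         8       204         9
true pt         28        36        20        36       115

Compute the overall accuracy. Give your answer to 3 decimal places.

0.586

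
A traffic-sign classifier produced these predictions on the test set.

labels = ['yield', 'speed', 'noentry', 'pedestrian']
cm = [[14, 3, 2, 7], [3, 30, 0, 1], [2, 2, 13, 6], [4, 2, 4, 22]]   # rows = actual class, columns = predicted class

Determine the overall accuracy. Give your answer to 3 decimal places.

Accuracy = trace / total = (14+30+13+22=79) / 115 = 79/115 = 0.687

0.687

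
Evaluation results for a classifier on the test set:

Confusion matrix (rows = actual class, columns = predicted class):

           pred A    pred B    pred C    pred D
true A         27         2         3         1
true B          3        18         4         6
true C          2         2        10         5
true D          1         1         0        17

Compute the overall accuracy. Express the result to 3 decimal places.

0.706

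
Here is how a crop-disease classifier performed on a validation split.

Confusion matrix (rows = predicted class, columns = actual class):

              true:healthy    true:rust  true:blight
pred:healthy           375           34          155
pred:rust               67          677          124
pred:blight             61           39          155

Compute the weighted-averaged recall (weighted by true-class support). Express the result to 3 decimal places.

0.715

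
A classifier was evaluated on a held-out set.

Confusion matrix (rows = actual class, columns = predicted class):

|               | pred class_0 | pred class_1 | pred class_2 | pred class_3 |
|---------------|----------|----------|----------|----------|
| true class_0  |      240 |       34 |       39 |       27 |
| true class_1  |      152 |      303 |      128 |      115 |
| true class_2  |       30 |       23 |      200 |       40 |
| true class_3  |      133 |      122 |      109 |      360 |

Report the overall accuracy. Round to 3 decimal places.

Accuracy = trace / total = (240+303+200+360=1103) / 2055 = 1103/2055 = 0.537

0.537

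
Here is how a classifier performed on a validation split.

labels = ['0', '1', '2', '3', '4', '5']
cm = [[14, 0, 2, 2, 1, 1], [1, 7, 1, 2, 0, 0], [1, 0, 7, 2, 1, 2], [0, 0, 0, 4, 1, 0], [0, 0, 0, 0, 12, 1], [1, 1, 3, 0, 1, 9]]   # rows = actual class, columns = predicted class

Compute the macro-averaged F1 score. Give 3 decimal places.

Per-class F1 score (2·TP/(2·TP+FP+FN)):
  0: TP=14, FP=1+1+0+0+1=3, FN=0+2+2+1+1=6 → 28/37 = 0.7568
  1: TP=7, FP=0+0+0+0+1=1, FN=1+1+2+0+0=4 → 14/19 = 0.7368
  2: TP=7, FP=2+1+0+0+3=6, FN=1+0+2+1+2=6 → 14/26 = 0.5385
  3: TP=4, FP=2+2+2+0+0=6, FN=0+0+0+1+0=1 → 8/15 = 0.5333
  4: TP=12, FP=1+0+1+1+1=4, FN=0+0+0+0+1=1 → 24/29 = 0.8276
  5: TP=9, FP=1+0+2+0+1=4, FN=1+1+3+0+1=6 → 18/28 = 0.6429
Macro-F1 score = mean = (0.7568 + 0.7368 + 0.5385 + 0.5333 + 0.8276 + 0.6429) / 6 = 0.673

0.673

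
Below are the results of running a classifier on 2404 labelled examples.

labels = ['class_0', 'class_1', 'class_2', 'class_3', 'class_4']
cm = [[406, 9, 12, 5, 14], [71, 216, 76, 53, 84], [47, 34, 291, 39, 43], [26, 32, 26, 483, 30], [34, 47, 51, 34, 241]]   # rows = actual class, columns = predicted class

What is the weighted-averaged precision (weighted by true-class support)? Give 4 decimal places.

Per-class precision (TP/(TP+FP)):
  class_0: TP=406, FP=71+47+26+34=178 → 406/584 = 0.69521
  class_1: TP=216, FP=9+34+32+47=122 → 216/338 = 0.63905
  class_2: TP=291, FP=12+76+26+51=165 → 291/456 = 0.63816
  class_3: TP=483, FP=5+53+39+34=131 → 483/614 = 0.78664
  class_4: TP=241, FP=14+84+43+30=171 → 241/412 = 0.58495
Weighted-precision = Σ (supportᵢ/N)·precisionᵢ with N=2404: (446/2404)·0.69521 + (500/2404)·0.63905 + (454/2404)·0.63816 + (597/2404)·0.78664 + (407/2404)·0.58495 = 0.6768

0.6768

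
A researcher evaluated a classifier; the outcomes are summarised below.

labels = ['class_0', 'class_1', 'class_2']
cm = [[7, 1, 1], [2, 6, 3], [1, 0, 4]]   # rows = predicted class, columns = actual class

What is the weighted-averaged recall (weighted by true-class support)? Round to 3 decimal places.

0.680

Per-class recall (TP/(TP+FN)):
  class_0: TP=7, FN=2+1=3 → 7/10 = 0.7000
  class_1: TP=6, FN=1+0=1 → 6/7 = 0.8571
  class_2: TP=4, FN=1+3=4 → 4/8 = 0.5000
Weighted-recall = Σ (supportᵢ/N)·recallᵢ with N=25: (10/25)·0.7000 + (7/25)·0.8571 + (8/25)·0.5000 = 0.680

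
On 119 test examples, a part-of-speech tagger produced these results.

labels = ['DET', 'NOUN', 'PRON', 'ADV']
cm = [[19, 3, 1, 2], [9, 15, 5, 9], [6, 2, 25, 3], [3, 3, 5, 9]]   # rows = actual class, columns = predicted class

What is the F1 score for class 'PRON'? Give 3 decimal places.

Take TP from the diagonal, FP from the rest of the 'PRON' prediction marginal, FN from the rest of the 'PRON' actual marginal.
F1 score = 2·TP/(2·TP+FP+FN).
PRON: TP=25, FP=1+5+5=11, FN=6+2+3=11 → 50/72 = 0.6944

0.694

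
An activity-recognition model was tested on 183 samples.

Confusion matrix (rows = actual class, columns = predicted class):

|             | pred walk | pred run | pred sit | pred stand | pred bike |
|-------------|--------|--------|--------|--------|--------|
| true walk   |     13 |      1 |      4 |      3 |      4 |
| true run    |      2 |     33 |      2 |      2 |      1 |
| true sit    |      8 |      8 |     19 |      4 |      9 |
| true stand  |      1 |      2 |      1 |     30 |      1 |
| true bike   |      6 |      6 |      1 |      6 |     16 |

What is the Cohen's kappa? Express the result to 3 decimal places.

0.508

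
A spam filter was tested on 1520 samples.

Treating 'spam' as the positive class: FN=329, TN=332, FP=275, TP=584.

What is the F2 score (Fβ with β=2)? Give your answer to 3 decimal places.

Fβ = (1+β²)·TP / ((1+β²)·TP + β²·FN + FP), with β²=4
= 5·584 / (5·584 + 4·329 + 275) = 0.647

0.647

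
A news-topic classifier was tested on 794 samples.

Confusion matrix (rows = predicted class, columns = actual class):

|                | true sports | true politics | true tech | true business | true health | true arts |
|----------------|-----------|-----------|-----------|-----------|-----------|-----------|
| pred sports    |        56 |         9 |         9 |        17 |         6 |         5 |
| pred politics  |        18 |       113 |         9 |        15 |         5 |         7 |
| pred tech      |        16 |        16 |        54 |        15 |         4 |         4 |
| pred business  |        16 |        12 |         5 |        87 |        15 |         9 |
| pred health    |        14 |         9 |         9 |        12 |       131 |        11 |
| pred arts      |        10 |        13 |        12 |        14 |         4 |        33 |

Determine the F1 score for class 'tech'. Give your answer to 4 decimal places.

One-vs-rest for 'tech': TP = diagonal; FP = other classes predicted 'tech'; FN = 'tech' predicted as other.
F1 score = 2·TP/(2·TP+FP+FN).
tech: TP=54, FP=16+16+15+4+4=55, FN=9+9+5+9+12=44 → 108/207 = 0.52174

0.5217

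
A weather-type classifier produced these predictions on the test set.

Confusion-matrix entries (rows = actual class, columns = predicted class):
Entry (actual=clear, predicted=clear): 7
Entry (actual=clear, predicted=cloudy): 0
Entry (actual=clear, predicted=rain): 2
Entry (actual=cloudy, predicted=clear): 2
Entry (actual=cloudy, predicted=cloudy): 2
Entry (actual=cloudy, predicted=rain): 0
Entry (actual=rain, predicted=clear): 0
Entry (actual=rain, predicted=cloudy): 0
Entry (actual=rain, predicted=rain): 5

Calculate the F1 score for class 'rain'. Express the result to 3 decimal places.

0.833

F1 score = 2·TP/(2·TP+FP+FN).
rain: TP=5, FP=2+0=2, FN=0+0=0 → 10/12 = 0.8333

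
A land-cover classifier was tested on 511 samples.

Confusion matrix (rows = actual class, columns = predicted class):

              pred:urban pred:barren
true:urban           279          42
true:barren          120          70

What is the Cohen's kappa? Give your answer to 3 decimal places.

0.259

Observed agreement pₒ = trace/N = 349/511 = 0.6830
Expected agreement pₑ = Σ (rowᵢ·colᵢ)/N² = (321·399 + 190·112)/511² = 0.5720
κ = (pₒ − pₑ)/(1 − pₑ) = (0.6830 − 0.5720)/(1 − 0.5720) = 0.259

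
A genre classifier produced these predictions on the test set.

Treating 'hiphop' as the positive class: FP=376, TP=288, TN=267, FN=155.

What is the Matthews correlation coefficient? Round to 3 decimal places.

MCC = (TP·TN − FP·FN) / √((TP+FP)(TP+FN)(TN+FP)(TN+FN))
Numerator = 288·267 − 376·155 = 18616
Denominator = √(664·443·643·422) = √79816968592 = 282518.9703
MCC = 18616 / 282518.9703 = 0.066

0.066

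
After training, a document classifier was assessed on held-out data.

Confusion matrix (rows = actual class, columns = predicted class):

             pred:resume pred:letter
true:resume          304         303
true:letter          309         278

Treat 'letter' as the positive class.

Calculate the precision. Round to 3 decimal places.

0.478

Precision = TP/(TP+FP) = 278/(278+303) = 278/581 = 0.478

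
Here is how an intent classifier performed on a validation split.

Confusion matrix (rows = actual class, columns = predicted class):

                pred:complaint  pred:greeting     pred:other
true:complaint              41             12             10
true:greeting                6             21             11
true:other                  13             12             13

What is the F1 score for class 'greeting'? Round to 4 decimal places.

0.5060

Take TP from the diagonal, FP from the rest of the 'greeting' prediction marginal, FN from the rest of the 'greeting' actual marginal.
F1 score = 2·TP/(2·TP+FP+FN).
greeting: TP=21, FP=12+12=24, FN=6+11=17 → 42/83 = 0.50602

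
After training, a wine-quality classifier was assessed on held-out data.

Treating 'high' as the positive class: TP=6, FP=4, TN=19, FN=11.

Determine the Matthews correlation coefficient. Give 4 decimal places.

MCC = (TP·TN − FP·FN) / √((TP+FP)(TP+FN)(TN+FP)(TN+FN))
Numerator = 6·19 − 4·11 = 70
Denominator = √(10·17·23·30) = √117300 = 342.4909
MCC = 70 / 342.4909 = 0.2044

0.2044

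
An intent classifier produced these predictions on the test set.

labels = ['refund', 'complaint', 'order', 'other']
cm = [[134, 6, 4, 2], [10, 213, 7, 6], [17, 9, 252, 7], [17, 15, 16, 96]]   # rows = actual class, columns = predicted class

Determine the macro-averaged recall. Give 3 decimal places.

Per-class recall (TP/(TP+FN)):
  refund: TP=134, FN=6+4+2=12 → 134/146 = 0.9178
  complaint: TP=213, FN=10+7+6=23 → 213/236 = 0.9025
  order: TP=252, FN=17+9+7=33 → 252/285 = 0.8842
  other: TP=96, FN=17+15+16=48 → 96/144 = 0.6667
Macro-recall = mean = (0.9178 + 0.9025 + 0.8842 + 0.6667) / 4 = 0.843

0.843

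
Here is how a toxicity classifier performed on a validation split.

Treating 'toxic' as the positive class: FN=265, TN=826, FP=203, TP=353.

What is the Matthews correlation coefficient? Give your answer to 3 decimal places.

MCC = (TP·TN − FP·FN) / √((TP+FP)(TP+FN)(TN+FP)(TN+FN))
Numerator = 353·826 − 203·265 = 237783
Denominator = √(556·618·1029·1091) = √385747741512 = 621085.9373
MCC = 237783 / 621085.9373 = 0.383

0.383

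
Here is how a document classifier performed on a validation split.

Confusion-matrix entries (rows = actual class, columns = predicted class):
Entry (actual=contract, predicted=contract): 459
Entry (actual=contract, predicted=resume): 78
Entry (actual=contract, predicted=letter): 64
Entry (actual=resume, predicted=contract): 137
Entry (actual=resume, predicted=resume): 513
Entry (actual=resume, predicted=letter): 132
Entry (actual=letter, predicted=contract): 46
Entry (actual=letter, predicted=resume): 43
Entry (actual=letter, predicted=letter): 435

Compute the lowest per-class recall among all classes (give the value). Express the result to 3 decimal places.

Per-class recall (TP/(TP+FN)):
  contract: TP=459, FN=78+64=142 → 459/601 = 0.7637
  resume: TP=513, FN=137+132=269 → 513/782 = 0.6560
  letter: TP=435, FN=46+43=89 → 435/524 = 0.8302
Lowest is class 'resume' with recall = 0.656.

0.656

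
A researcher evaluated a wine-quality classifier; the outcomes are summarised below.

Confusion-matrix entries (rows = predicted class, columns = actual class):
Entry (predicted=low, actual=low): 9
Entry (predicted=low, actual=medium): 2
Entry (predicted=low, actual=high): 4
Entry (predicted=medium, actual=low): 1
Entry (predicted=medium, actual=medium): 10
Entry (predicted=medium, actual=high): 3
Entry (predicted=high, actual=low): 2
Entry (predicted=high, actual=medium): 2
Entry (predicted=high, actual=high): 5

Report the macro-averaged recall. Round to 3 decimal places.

Per-class recall (TP/(TP+FN)):
  low: TP=9, FN=1+2=3 → 9/12 = 0.7500
  medium: TP=10, FN=2+2=4 → 10/14 = 0.7143
  high: TP=5, FN=4+3=7 → 5/12 = 0.4167
Macro-recall = mean = (0.7500 + 0.7143 + 0.4167) / 3 = 0.627

0.627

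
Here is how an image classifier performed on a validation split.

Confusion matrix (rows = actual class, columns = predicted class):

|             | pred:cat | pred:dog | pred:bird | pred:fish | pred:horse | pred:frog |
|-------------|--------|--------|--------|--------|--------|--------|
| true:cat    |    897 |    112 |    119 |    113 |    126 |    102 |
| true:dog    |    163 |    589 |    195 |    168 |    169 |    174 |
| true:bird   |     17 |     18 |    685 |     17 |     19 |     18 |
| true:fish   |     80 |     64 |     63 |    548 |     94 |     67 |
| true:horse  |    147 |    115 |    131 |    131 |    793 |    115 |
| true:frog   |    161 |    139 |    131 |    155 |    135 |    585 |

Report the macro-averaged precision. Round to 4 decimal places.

0.5544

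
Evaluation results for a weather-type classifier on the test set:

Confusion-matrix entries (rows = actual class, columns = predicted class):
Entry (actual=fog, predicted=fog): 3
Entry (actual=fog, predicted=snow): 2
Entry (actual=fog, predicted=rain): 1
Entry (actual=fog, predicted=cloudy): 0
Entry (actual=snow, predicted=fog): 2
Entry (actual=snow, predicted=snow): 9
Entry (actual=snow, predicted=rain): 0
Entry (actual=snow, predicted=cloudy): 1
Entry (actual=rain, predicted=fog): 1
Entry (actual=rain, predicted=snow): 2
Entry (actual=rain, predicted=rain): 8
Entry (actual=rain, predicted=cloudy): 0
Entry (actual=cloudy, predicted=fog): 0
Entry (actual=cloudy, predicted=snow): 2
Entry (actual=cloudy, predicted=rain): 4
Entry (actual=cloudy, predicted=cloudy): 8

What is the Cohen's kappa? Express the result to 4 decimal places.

Observed agreement pₒ = trace/N = 28/43 = 0.65116
Expected agreement pₑ = Σ (rowᵢ·colᵢ)/N² = (6·6 + 12·15 + 11·13 + 14·9)/43² = 0.26230
κ = (pₒ − pₑ)/(1 − pₑ) = (0.65116 − 0.26230)/(1 − 0.26230) = 0.5271

0.5271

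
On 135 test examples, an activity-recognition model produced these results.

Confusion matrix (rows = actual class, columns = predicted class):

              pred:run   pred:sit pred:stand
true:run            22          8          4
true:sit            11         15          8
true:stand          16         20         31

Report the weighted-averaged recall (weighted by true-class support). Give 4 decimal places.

0.5037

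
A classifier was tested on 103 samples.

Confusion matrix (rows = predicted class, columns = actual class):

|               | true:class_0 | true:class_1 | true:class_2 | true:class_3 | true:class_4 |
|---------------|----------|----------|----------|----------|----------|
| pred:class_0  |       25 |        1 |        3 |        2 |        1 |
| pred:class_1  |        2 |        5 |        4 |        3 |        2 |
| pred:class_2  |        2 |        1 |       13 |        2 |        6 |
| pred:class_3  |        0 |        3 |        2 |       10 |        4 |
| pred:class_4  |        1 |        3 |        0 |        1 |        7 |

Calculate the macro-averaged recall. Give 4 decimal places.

Per-class recall (TP/(TP+FN)):
  class_0: TP=25, FN=2+2+0+1=5 → 25/30 = 0.83333
  class_1: TP=5, FN=1+1+3+3=8 → 5/13 = 0.38462
  class_2: TP=13, FN=3+4+2+0=9 → 13/22 = 0.59091
  class_3: TP=10, FN=2+3+2+1=8 → 10/18 = 0.55556
  class_4: TP=7, FN=1+2+6+4=13 → 7/20 = 0.35000
Macro-recall = mean = (0.83333 + 0.38462 + 0.59091 + 0.55556 + 0.35000) / 5 = 0.5429

0.5429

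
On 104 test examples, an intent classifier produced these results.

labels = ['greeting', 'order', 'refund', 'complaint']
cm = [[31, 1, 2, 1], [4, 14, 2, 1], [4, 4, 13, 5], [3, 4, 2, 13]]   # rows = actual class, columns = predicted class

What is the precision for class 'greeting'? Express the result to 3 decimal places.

0.738

Treat 'greeting' as positive and all other classes as negative.
precision = TP/(TP+FP).
greeting: TP=31, FP=4+4+3=11 → 31/42 = 0.7381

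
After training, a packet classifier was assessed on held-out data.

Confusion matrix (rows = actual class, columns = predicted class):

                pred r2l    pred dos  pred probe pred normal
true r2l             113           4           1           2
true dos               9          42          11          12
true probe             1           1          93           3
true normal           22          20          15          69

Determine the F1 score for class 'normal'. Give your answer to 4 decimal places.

0.6509

Treat 'normal' as positive and all other classes as negative.
F1 score = 2·TP/(2·TP+FP+FN).
normal: TP=69, FP=2+12+3=17, FN=22+20+15=57 → 138/212 = 0.65094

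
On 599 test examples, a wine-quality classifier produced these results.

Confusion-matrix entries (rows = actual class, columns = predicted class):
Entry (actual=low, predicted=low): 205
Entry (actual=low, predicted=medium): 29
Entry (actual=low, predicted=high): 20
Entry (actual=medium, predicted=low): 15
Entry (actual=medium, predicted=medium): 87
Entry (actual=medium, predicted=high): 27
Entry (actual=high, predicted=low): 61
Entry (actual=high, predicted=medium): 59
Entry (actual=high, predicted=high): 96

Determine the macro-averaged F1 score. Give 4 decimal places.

Per-class F1 score (2·TP/(2·TP+FP+FN)):
  low: TP=205, FP=15+61=76, FN=29+20=49 → 410/535 = 0.76636
  medium: TP=87, FP=29+59=88, FN=15+27=42 → 174/304 = 0.57237
  high: TP=96, FP=20+27=47, FN=61+59=120 → 192/359 = 0.53482
Macro-F1 score = mean = (0.76636 + 0.57237 + 0.53482) / 3 = 0.6245

0.6245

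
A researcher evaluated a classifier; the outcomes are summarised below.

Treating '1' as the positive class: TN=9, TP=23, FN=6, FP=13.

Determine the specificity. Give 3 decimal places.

0.409

Specificity = TN/(TN+FP) = 9/(9+13) = 0.409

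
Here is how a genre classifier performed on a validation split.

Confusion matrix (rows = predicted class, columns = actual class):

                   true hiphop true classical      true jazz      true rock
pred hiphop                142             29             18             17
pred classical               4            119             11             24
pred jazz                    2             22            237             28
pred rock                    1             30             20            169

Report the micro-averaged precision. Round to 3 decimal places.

0.764

Micro-averaging pools counts across classes: ΣTP=667, ΣFP=206, ΣFN=206.
Micro-precision = TP/(TP+FP) on pooled counts = 0.764 (equals overall accuracy in single-label multiclass).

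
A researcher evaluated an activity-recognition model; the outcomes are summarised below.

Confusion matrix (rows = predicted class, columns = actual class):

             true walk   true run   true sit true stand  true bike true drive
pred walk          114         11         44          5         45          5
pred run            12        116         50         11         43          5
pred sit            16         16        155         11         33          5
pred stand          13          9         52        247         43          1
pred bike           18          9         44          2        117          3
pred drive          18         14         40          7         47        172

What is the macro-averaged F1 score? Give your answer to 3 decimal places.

Per-class F1 score (2·TP/(2·TP+FP+FN)):
  walk: TP=114, FP=11+44+5+45+5=110, FN=12+16+13+18+18=77 → 228/415 = 0.5494
  run: TP=116, FP=12+50+11+43+5=121, FN=11+16+9+9+14=59 → 232/412 = 0.5631
  sit: TP=155, FP=16+16+11+33+5=81, FN=44+50+52+44+40=230 → 310/621 = 0.4992
  stand: TP=247, FP=13+9+52+43+1=118, FN=5+11+11+2+7=36 → 494/648 = 0.7623
  bike: TP=117, FP=18+9+44+2+3=76, FN=45+43+33+43+47=211 → 234/521 = 0.4491
  drive: TP=172, FP=18+14+40+7+47=126, FN=5+5+5+1+3=19 → 344/489 = 0.7035
Macro-F1 score = mean = (0.5494 + 0.5631 + 0.4992 + 0.7623 + 0.4491 + 0.7035) / 6 = 0.588

0.588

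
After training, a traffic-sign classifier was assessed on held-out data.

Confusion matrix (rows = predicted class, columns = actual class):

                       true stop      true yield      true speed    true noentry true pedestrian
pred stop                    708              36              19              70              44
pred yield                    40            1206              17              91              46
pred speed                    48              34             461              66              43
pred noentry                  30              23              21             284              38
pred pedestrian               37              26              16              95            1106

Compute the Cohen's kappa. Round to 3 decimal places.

0.764

Observed agreement pₒ = trace/N = 3765/4605 = 0.8176
Expected agreement pₑ = Σ (rowᵢ·colᵢ)/N² = (863·877 + 1325·1400 + 534·652 + 606·396 + 1277·1280)/4605² = 0.2280
κ = (pₒ − pₑ)/(1 − pₑ) = (0.8176 − 0.2280)/(1 − 0.2280) = 0.764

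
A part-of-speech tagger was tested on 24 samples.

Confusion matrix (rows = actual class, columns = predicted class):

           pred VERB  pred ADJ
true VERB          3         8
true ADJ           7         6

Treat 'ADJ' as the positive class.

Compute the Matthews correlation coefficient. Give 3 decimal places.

-0.269

MCC = (TP·TN − FP·FN) / √((TP+FP)(TP+FN)(TN+FP)(TN+FN))
Numerator = 6·3 − 8·7 = -38
Denominator = √(14·13·11·10) = √20020 = 141.4920
MCC = -38 / 141.4920 = -0.269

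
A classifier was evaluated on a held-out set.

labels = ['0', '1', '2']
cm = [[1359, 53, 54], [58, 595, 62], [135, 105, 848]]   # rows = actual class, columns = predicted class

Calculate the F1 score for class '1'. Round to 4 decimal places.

0.8106

F1 score = 2·TP/(2·TP+FP+FN).
1: TP=595, FP=53+105=158, FN=58+62=120 → 1190/1468 = 0.81063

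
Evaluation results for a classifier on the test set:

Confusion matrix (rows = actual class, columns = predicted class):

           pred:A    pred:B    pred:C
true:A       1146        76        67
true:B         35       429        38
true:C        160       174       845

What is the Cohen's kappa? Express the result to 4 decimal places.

0.7099

Observed agreement pₒ = trace/N = 2420/2970 = 0.81481
Expected agreement pₑ = Σ (rowᵢ·colᵢ)/N² = (1289·1341 + 502·679 + 1179·950)/2970² = 0.36158
κ = (pₒ − pₑ)/(1 − pₑ) = (0.81481 − 0.36158)/(1 − 0.36158) = 0.7099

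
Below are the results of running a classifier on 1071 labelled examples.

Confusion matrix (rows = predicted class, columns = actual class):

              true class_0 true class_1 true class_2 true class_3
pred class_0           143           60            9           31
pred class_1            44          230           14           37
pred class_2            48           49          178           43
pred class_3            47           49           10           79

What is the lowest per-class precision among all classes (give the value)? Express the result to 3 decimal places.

Per-class precision (TP/(TP+FP)):
  class_0: TP=143, FP=60+9+31=100 → 143/243 = 0.5885
  class_1: TP=230, FP=44+14+37=95 → 230/325 = 0.7077
  class_2: TP=178, FP=48+49+43=140 → 178/318 = 0.5597
  class_3: TP=79, FP=47+49+10=106 → 79/185 = 0.4270
Lowest is class 'class_3' with precision = 0.427.

0.427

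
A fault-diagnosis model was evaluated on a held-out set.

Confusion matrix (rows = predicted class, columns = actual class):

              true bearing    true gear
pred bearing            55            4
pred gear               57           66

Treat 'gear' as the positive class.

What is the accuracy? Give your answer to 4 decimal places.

Accuracy = (TP+TN)/N = (66+55)/182 = 0.6648

0.6648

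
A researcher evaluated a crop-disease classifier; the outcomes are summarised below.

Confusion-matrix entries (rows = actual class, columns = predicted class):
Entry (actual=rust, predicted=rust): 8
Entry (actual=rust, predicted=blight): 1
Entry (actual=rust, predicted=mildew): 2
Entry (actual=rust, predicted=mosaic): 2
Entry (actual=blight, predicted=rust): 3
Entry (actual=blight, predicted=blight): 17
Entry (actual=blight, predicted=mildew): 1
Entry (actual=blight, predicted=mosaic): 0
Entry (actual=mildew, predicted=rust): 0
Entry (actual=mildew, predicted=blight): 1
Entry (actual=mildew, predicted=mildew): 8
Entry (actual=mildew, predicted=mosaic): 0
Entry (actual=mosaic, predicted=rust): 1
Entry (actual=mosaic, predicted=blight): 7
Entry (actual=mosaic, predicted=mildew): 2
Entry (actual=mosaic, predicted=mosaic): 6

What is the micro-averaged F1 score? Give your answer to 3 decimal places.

0.661

Micro-averaging pools counts across classes: ΣTP=39, ΣFP=20, ΣFN=20.
Micro-F1 score = 2·TP/(2·TP+FP+FN) on pooled counts = 0.661 (equals overall accuracy in single-label multiclass).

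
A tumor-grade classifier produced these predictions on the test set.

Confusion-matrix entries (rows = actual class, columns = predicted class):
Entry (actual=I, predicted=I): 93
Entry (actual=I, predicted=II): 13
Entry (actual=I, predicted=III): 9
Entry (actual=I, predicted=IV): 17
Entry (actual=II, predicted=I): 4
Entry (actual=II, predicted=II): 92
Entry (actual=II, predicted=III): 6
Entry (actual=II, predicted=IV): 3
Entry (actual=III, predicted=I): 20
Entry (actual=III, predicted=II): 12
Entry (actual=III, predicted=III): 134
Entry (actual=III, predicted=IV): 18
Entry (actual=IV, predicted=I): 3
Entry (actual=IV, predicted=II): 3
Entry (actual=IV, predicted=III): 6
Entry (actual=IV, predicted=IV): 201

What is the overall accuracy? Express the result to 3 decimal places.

0.820

Accuracy = trace / total = (93+92+134+201=520) / 634 = 520/634 = 0.820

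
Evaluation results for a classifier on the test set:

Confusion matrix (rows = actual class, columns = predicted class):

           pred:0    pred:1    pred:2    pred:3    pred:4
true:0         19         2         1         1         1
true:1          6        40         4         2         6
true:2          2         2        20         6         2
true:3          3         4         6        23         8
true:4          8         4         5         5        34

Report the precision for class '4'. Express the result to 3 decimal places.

0.667

Take TP from the diagonal, FP from the rest of the '4' prediction marginal, FN from the rest of the '4' actual marginal.
precision = TP/(TP+FP).
4: TP=34, FP=1+6+2+8=17 → 34/51 = 0.6667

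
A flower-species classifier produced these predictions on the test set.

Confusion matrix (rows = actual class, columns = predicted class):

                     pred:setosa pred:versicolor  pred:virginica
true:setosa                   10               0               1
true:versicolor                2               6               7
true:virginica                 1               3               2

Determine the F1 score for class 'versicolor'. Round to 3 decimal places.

One-vs-rest for 'versicolor': TP = diagonal; FP = other classes predicted 'versicolor'; FN = 'versicolor' predicted as other.
F1 score = 2·TP/(2·TP+FP+FN).
versicolor: TP=6, FP=0+3=3, FN=2+7=9 → 12/24 = 0.5000

0.500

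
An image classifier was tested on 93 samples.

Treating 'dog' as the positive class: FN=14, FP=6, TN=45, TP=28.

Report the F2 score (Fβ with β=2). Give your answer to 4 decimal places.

0.6931

Fβ = (1+β²)·TP / ((1+β²)·TP + β²·FN + FP), with β²=4
= 5·28 / (5·28 + 4·14 + 6) = 0.6931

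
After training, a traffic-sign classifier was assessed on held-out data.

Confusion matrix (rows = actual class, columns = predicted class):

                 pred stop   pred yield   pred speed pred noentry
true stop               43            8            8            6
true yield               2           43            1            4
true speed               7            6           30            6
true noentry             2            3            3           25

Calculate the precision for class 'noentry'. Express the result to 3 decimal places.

0.610

precision = TP/(TP+FP).
noentry: TP=25, FP=6+4+6=16 → 25/41 = 0.6098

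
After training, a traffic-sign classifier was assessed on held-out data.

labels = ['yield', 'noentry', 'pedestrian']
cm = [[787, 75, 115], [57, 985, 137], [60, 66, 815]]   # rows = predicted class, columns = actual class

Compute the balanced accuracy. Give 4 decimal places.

Balanced accuracy = mean of per-class recall.
  yield: recall = 787/904 = 0.87058
  noentry: recall = 985/1126 = 0.87478
  pedestrian: recall = 815/1067 = 0.76382
Mean = (0.87058 + 0.87478 + 0.76382) / 3 = 0.8364

0.8364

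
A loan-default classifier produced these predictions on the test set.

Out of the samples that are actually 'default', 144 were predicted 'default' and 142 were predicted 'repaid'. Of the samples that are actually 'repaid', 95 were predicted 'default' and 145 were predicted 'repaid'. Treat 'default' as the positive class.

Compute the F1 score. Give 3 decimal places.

Precision = TP/(TP+FP) = 144/239 = 0.6025
Recall = TP/(TP+FN) = 144/286 = 0.5035
F1 = 2·TP/(2·TP+FP+FN) = 288/525 = 0.549

0.549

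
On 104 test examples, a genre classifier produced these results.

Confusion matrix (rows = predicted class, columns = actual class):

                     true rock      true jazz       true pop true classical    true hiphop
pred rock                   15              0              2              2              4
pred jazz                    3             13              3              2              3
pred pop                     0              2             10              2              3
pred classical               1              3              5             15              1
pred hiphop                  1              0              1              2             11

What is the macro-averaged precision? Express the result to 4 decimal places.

Per-class precision (TP/(TP+FP)):
  rock: TP=15, FP=0+2+2+4=8 → 15/23 = 0.65217
  jazz: TP=13, FP=3+3+2+3=11 → 13/24 = 0.54167
  pop: TP=10, FP=0+2+2+3=7 → 10/17 = 0.58824
  classical: TP=15, FP=1+3+5+1=10 → 15/25 = 0.60000
  hiphop: TP=11, FP=1+0+1+2=4 → 11/15 = 0.73333
Macro-precision = mean = (0.65217 + 0.54167 + 0.58824 + 0.60000 + 0.73333) / 5 = 0.6231

0.6231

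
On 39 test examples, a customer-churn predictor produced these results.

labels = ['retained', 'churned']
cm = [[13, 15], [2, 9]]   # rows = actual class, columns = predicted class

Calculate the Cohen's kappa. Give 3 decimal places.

Observed agreement pₒ = trace/N = 22/39 = 0.5641
Expected agreement pₑ = Σ (rowᵢ·colᵢ)/N² = (28·15 + 11·24)/39² = 0.4497
κ = (pₒ − pₑ)/(1 − pₑ) = (0.5641 − 0.4497)/(1 − 0.4497) = 0.208

0.208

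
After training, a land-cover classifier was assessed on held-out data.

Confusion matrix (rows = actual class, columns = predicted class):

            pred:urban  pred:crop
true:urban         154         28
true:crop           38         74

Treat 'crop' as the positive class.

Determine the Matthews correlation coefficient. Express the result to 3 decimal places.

0.517

MCC = (TP·TN − FP·FN) / √((TP+FP)(TP+FN)(TN+FP)(TN+FN))
Numerator = 74·154 − 28·38 = 10332
Denominator = √(102·112·182·192) = √399200256 = 19979.9964
MCC = 10332 / 19979.9964 = 0.517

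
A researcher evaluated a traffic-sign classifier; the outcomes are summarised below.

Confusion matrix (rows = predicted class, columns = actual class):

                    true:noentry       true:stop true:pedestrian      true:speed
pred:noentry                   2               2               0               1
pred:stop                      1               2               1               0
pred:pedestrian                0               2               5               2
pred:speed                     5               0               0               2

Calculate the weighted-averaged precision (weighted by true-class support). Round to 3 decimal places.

0.438

Per-class precision (TP/(TP+FP)):
  noentry: TP=2, FP=2+0+1=3 → 2/5 = 0.4000
  stop: TP=2, FP=1+1+0=2 → 2/4 = 0.5000
  pedestrian: TP=5, FP=0+2+2=4 → 5/9 = 0.5556
  speed: TP=2, FP=5+0+0=5 → 2/7 = 0.2857
Weighted-precision = Σ (supportᵢ/N)·precisionᵢ with N=25: (8/25)·0.4000 + (6/25)·0.5000 + (6/25)·0.5556 + (5/25)·0.2857 = 0.438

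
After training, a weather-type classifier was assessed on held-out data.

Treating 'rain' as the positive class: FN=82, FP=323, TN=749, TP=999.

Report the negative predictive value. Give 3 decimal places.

NPV = TN/(TN+FN) = 749/(749+82) = 0.901

0.901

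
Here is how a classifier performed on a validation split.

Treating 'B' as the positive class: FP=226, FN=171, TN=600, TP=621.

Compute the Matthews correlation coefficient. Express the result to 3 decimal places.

0.511

MCC = (TP·TN − FP·FN) / √((TP+FP)(TP+FN)(TN+FP)(TN+FN))
Numerator = 621·600 − 226·171 = 333954
Denominator = √(847·792·826·771) = √427211581104 = 653614.2449
MCC = 333954 / 653614.2449 = 0.511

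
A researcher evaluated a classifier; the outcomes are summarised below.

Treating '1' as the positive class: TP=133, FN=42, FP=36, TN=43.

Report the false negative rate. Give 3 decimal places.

0.240

FNR = FN/(FN+TP) = 42/(42+133) = 0.240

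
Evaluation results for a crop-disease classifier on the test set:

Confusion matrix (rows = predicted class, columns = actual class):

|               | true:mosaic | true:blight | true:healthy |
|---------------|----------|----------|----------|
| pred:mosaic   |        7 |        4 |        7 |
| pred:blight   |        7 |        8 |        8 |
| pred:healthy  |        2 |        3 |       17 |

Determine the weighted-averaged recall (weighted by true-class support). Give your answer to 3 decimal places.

0.508

Per-class recall (TP/(TP+FN)):
  mosaic: TP=7, FN=7+2=9 → 7/16 = 0.4375
  blight: TP=8, FN=4+3=7 → 8/15 = 0.5333
  healthy: TP=17, FN=7+8=15 → 17/32 = 0.5313
Weighted-recall = Σ (supportᵢ/N)·recallᵢ with N=63: (16/63)·0.4375 + (15/63)·0.5333 + (32/63)·0.5313 = 0.508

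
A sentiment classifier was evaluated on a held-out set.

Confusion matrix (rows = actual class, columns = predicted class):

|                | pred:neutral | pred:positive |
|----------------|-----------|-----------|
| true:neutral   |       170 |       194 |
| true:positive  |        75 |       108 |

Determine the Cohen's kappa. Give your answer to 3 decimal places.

0.049

Observed agreement pₒ = trace/N = 278/547 = 0.5082
Expected agreement pₑ = Σ (rowᵢ·colᵢ)/N² = (364·245 + 183·302)/547² = 0.4828
κ = (pₒ − pₑ)/(1 − pₑ) = (0.5082 − 0.4828)/(1 − 0.4828) = 0.049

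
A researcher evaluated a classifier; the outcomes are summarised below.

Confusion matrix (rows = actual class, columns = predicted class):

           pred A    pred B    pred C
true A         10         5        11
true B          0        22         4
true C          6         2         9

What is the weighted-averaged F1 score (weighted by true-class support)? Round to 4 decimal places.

Per-class F1 score (2·TP/(2·TP+FP+FN)):
  A: TP=10, FP=0+6=6, FN=5+11=16 → 20/42 = 0.47619
  B: TP=22, FP=5+2=7, FN=0+4=4 → 44/55 = 0.80000
  C: TP=9, FP=11+4=15, FN=6+2=8 → 18/41 = 0.43902
Weighted-F1 score = Σ (supportᵢ/N)·F1 scoreᵢ with N=69: (26/69)·0.47619 + (26/69)·0.80000 + (17/69)·0.43902 = 0.5890

0.5890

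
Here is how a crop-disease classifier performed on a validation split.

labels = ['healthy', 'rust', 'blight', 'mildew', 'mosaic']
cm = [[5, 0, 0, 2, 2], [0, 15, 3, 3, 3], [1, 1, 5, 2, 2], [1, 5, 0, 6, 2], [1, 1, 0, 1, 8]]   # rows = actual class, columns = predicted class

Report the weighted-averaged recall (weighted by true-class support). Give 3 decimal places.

0.565

Per-class recall (TP/(TP+FN)):
  healthy: TP=5, FN=0+0+2+2=4 → 5/9 = 0.5556
  rust: TP=15, FN=0+3+3+3=9 → 15/24 = 0.6250
  blight: TP=5, FN=1+1+2+2=6 → 5/11 = 0.4545
  mildew: TP=6, FN=1+5+0+2=8 → 6/14 = 0.4286
  mosaic: TP=8, FN=1+1+0+1=3 → 8/11 = 0.7273
Weighted-recall = Σ (supportᵢ/N)·recallᵢ with N=69: (9/69)·0.5556 + (24/69)·0.6250 + (11/69)·0.4545 + (14/69)·0.4286 + (11/69)·0.7273 = 0.565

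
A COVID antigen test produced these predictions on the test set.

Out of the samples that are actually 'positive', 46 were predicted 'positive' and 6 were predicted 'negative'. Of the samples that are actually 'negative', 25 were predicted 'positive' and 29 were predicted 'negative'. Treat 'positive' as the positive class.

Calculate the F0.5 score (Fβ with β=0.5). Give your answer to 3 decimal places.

0.685

Fβ = (1+β²)·TP / ((1+β²)·TP + β²·FN + FP), with β²=1/4
= 1.25·46 / (1.25·46 + 0.25·6 + 25) = 0.685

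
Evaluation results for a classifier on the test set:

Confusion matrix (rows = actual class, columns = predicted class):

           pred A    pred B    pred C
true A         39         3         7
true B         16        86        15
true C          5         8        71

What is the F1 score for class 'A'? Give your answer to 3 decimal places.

0.716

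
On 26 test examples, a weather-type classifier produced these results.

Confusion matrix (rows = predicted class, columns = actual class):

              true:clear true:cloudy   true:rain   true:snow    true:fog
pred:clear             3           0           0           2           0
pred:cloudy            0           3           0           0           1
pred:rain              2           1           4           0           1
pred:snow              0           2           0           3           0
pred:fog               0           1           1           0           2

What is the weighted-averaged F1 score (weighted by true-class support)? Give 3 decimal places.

Per-class F1 score (2·TP/(2·TP+FP+FN)):
  clear: TP=3, FP=0+0+2+0=2, FN=0+2+0+0=2 → 6/10 = 0.6000
  cloudy: TP=3, FP=0+0+0+1=1, FN=0+1+2+1=4 → 6/11 = 0.5455
  rain: TP=4, FP=2+1+0+1=4, FN=0+0+0+1=1 → 8/13 = 0.6154
  snow: TP=3, FP=0+2+0+0=2, FN=2+0+0+0=2 → 6/10 = 0.6000
  fog: TP=2, FP=0+1+1+0=2, FN=0+1+1+0=2 → 4/8 = 0.5000
Weighted-F1 score = Σ (supportᵢ/N)·F1 scoreᵢ with N=26: (5/26)·0.6000 + (7/26)·0.5455 + (5/26)·0.6154 + (5/26)·0.6000 + (4/26)·0.5000 = 0.573

0.573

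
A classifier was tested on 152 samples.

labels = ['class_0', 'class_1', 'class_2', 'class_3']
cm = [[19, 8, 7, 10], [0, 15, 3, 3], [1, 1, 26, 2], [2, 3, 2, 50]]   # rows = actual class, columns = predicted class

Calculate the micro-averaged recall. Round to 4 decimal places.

Micro-averaging pools counts across classes: ΣTP=110, ΣFP=42, ΣFN=42.
Micro-recall = TP/(TP+FN) on pooled counts = 0.7237 (equals overall accuracy in single-label multiclass).

0.7237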